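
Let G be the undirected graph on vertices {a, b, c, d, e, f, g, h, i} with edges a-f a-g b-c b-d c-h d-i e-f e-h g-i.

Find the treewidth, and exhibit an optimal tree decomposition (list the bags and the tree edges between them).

Each bag holds 3 vertices, so the decomposition has width 2, which upper-bounds the treewidth. Since d–b–c–h–e–f–a–g–i–d is a cycle in G, G is not acyclic. Forests are exactly the graphs of treewidth ≤ 1, so tw(G) ≥ 2. Hence tw(G) = 2 exactly.

Treewidth 2.
One optimal decomposition is:
Bags: B1 = {b, c, d}  B2 = {c, d, h}  B3 = {d, e, h}  B4 = {d, e, f}  B5 = {a, d, f}  B6 = {a, d, g}  B7 = {d, g, i}
Tree: B1–B2, B2–B3, B3–B4, B4–B5, B5–B6, B6–B7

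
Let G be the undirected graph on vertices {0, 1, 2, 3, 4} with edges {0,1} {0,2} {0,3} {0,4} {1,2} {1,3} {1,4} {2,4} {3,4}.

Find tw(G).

A width-3 tree decomposition is:
Bags: B1 = {0, 1, 3, 4}  B2 = {0, 1, 2, 4}
Tree: B1–B2
The largest bag has 4 vertices, giving width 3; this decomposition certifies tw(G) ≤ 3. Conversely, {0, 1, 2, 4} is a clique of size 4, and the vertices of any clique must share a bag in every tree decomposition; so some bag has ≥ 4 vertices and tw(G) ≥ 3. Therefore the treewidth is 3.

3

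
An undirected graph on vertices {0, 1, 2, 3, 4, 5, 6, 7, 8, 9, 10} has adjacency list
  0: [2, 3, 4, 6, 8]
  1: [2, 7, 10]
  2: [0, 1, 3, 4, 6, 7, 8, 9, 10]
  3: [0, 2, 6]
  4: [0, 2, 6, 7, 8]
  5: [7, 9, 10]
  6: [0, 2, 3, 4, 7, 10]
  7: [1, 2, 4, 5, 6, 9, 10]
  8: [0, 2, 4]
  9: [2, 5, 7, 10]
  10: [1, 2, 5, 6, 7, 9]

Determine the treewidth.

3

A width-3 tree decomposition is:
Bags: B1 = {2, 4, 6, 7}  B2 = {0, 2, 4, 6}  B3 = {2, 6, 7, 10}  B4 = {2, 7, 9, 10}  B5 = {5, 7, 9, 10}  B6 = {1, 2, 7, 10}  B7 = {0, 2, 3, 6}  B8 = {0, 2, 4, 8}
Tree: B1–B2, B1–B3, B3–B4, B4–B5, B4–B6, B2–B7, B2–B8
The largest bag has 4 vertices, giving width 3; this decomposition certifies tw(G) ≤ 3. For the lower bound, the 4 vertices {0, 2, 4, 8} are pairwise adjacent, and any tree decomposition puts a clique entirely inside one bag — forcing width ≥ 3. Hence tw(G) = 3 exactly.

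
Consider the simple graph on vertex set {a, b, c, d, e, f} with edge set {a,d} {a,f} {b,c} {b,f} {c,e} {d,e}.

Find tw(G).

2

A width-2 tree decomposition is:
Bags: B1 = {b, c, f}  B2 = {c, e, f}  B3 = {d, e, f}  B4 = {a, d, f}
Tree: B1–B2, B2–B3, B3–B4
The largest bag has 3 vertices, giving width 2; this decomposition certifies tw(G) ≤ 2. For the lower bound, G contains the cycle f–b–c–e–d–a–f, so G is not a forest; only forests have treewidth ≤ 1, hence tw(G) ≥ 2. Combining the bounds, tw(G) = 2.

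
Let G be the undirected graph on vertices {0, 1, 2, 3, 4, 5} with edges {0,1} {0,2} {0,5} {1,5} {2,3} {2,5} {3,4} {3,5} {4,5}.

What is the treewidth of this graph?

2

A width-2 tree decomposition is:
Bags: B1 = {2, 3, 5}  B2 = {0, 2, 5}  B3 = {3, 4, 5}  B4 = {0, 1, 5}
Tree: B1–B2, B1–B3, B2–B4
The largest bag has 3 vertices, giving width 2; this decomposition certifies tw(G) ≤ 2. For the lower bound, the 3 vertices {0, 1, 5} are pairwise adjacent, and any tree decomposition puts a clique entirely inside one bag — forcing width ≥ 2. Hence tw(G) = 2 exactly.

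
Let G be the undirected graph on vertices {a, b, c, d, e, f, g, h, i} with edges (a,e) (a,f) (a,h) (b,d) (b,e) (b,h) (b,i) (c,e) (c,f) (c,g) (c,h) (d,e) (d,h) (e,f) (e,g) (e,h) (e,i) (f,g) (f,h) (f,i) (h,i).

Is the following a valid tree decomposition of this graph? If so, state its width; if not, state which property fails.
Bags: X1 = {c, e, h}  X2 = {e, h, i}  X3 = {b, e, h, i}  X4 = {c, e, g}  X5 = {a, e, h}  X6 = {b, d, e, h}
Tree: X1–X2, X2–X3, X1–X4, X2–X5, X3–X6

No — vertex f appears in no bag.

A tree decomposition must satisfy three properties: every vertex lies in some bag; for every edge, both endpoints lie together in some bag; and for every vertex, the bags containing it form a connected subtree. Here vertex f appears in no bag, so the decomposition is invalid.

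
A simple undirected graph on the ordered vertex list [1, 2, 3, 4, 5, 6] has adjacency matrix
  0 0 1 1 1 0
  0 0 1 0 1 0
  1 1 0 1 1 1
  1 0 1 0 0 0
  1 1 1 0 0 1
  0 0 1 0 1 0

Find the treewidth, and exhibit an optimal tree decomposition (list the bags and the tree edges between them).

Every bag has size at most 3, so the width is 3 − 1 = 2 and tw(G) ≤ 2. Conversely, {1, 3, 4} is a clique of size 3, and the vertices of any clique must share a bag in every tree decomposition; so some bag has ≥ 3 vertices and tw(G) ≥ 2. Hence tw(G) = 2 exactly.

Treewidth 2.
One such decomposition:
Bags: B1 = {1, 3, 5}  B2 = {3, 5, 6}  B3 = {1, 3, 4}  B4 = {2, 3, 5}
Tree: B1–B2, B1–B3, B1–B4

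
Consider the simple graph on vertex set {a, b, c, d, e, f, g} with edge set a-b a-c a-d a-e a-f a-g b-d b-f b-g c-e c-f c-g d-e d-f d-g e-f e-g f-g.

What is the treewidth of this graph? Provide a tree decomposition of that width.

Each bag holds 5 vertices, so the decomposition has width 4, which upper-bounds the treewidth. Conversely, {a, d, e, f, g} is a clique of size 5, and the vertices of any clique must share a bag in every tree decomposition; so some bag has ≥ 5 vertices and tw(G) ≥ 4. Therefore the treewidth is 4.

Treewidth 4.
Bags: B1 = {a, d, e, f, g}  B2 = {a, b, d, f, g}  B3 = {a, c, e, f, g}
Tree: B1–B2, B1–B3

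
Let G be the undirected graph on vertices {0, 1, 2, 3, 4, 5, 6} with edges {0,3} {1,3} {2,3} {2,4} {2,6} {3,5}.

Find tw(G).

A width-1 tree decomposition is:
Bags: B1 = {2, 3}  B2 = {2, 6}  B3 = {3, 5}  B4 = {1, 3}  B5 = {2, 4}  B6 = {0, 3}
Tree: B1–B2, B1–B3, B1–B4, B1–B5, B4–B6
Every bag has size at most 2, so the width is 2 − 1 = 1 and tw(G) ≤ 1. Any graph with an edge has treewidth ≥ 1, and G has the edge 2–3. Therefore the treewidth is 1.

1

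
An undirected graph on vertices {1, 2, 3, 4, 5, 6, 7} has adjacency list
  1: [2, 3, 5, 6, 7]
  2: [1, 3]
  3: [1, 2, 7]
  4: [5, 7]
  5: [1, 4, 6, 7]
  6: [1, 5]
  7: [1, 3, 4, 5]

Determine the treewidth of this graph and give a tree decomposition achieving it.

Treewidth 2.
Bags: B1 = {4, 5, 7}  B2 = {1, 5, 7}  B3 = {1, 3, 7}  B4 = {1, 2, 3}  B5 = {1, 5, 6}
Tree: B1–B2, B2–B3, B3–B4, B2–B5

The largest bag has 3 vertices, giving width 2; this decomposition certifies tw(G) ≤ 2. On the other hand G contains the 3-clique {1, 2, 3}. A clique must lie in a single bag of any decomposition, so no decomposition can have width below 2. The upper and lower bounds meet at 2, so that is the treewidth.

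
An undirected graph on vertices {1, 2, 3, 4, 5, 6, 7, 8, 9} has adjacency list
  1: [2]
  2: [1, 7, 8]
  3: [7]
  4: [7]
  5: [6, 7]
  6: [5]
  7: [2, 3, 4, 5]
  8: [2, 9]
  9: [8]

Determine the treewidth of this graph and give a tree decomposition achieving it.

Treewidth 1.
One such decomposition:
Bags: B1 = {2, 8}  B2 = {2, 7}  B3 = {1, 2}  B4 = {8, 9}  B5 = {3, 7}  B6 = {5, 7}  B7 = {4, 7}  B8 = {5, 6}
Tree: B1–B2, B2–B3, B1–B4, B2–B5, B2–B6, B2–B7, B6–B8

Each bag holds 2 vertices, so the decomposition has width 1, which upper-bounds the treewidth. Any graph with an edge has treewidth ≥ 1, and G has the edge 8–2. The upper and lower bounds meet at 1, so that is the treewidth.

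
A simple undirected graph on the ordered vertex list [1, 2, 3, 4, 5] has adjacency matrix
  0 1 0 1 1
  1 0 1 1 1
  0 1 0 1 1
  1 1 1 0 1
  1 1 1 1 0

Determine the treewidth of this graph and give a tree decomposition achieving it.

Treewidth 3.
One such decomposition:
Bags: B1 = {2, 3, 4, 5}  B2 = {1, 2, 4, 5}
Tree: B1–B2

The largest bag has 4 vertices, giving width 3; this decomposition certifies tw(G) ≤ 3. For the lower bound, the 4 vertices {1, 2, 4, 5} are pairwise adjacent, and any tree decomposition puts a clique entirely inside one bag — forcing width ≥ 3. Combining the bounds, tw(G) = 3.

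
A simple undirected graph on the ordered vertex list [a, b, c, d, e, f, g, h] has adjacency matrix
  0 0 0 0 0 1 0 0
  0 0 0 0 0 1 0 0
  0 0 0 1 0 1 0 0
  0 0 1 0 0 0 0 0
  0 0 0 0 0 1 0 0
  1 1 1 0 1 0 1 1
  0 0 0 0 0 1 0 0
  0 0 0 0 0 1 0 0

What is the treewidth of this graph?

A width-1 tree decomposition is:
Bags: B1 = {f, h}  B2 = {f, g}  B3 = {c, f}  B4 = {c, d}  B5 = {a, f}  B6 = {b, f}  B7 = {e, f}
Tree: B1–B2, B1–B3, B3–B4, B1–B5, B1–B6, B3–B7
Each bag holds 2 vertices, so the decomposition has width 1, which upper-bounds the treewidth. Since G has at least one edge (e.g. f–h), it is not an edgeless graph, so tw(G) ≥ 1. The upper and lower bounds meet at 1, so that is the treewidth.

1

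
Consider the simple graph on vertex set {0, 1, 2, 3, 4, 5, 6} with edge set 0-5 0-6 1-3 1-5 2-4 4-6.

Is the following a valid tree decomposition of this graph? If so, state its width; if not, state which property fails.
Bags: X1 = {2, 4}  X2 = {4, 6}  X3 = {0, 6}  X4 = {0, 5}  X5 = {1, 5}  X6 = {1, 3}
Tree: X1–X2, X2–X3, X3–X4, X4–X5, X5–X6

Every vertex of G appears in some bag (union = {0, 1, 2, 3, 4, 5, 6}); every edge is covered by a bag; and for each vertex v the set of bags containing v is connected in the bag tree. The decomposition is therefore valid. The largest bag has 2 vertices, so the width is 1.

Yes; width 1.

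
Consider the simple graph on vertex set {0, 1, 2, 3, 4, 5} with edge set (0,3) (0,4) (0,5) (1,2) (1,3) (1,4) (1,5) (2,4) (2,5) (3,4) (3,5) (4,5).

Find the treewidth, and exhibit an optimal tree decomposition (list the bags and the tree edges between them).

Each bag holds 4 vertices, so the decomposition has width 3, which upper-bounds the treewidth. On the other hand G contains the 4-clique {0, 3, 4, 5}. A clique must lie in a single bag of any decomposition, so no decomposition can have width below 3. Combining the bounds, tw(G) = 3.

Treewidth 3.
One optimal decomposition is:
Bags: B1 = {0, 3, 4, 5}  B2 = {1, 3, 4, 5}  B3 = {1, 2, 4, 5}
Tree: B1–B2, B2–B3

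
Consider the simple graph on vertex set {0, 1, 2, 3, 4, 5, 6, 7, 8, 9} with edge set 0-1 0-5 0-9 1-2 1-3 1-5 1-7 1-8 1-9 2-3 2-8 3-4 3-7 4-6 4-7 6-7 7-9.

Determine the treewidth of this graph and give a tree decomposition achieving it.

The largest bag has 3 vertices, giving width 2; this decomposition certifies tw(G) ≤ 2. For the lower bound, the 3 vertices {0, 1, 9} are pairwise adjacent, and any tree decomposition puts a clique entirely inside one bag — forcing width ≥ 2. Hence tw(G) = 2 exactly.

Treewidth 2.
Bags: B1 = {1, 3, 7}  B2 = {1, 7, 9}  B3 = {0, 1, 9}  B4 = {0, 1, 5}  B5 = {1, 2, 3}  B6 = {3, 4, 7}  B7 = {4, 6, 7}  B8 = {1, 2, 8}
Tree: B1–B2, B2–B3, B3–B4, B1–B5, B1–B6, B6–B7, B5–B8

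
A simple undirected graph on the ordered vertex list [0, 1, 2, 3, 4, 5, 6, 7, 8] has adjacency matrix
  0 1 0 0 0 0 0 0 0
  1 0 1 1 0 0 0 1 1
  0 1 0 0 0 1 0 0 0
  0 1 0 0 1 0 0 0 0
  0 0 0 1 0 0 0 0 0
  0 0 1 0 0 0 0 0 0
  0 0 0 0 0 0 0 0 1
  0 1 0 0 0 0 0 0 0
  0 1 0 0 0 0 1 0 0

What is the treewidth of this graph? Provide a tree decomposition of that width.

Treewidth 1.
One optimal decomposition is:
Bags: B1 = {1, 2}  B2 = {1, 8}  B3 = {1, 3}  B4 = {1, 7}  B5 = {6, 8}  B6 = {0, 1}  B7 = {3, 4}  B8 = {2, 5}
Tree: B1–B2, B2–B3, B3–B4, B2–B5, B2–B6, B3–B7, B1–B8

Every bag has size at most 2, so the width is 2 − 1 = 1 and tw(G) ≤ 1. Since G has at least one edge (e.g. 2–1), it is not an edgeless graph, so tw(G) ≥ 1. The upper and lower bounds meet at 1, so that is the treewidth.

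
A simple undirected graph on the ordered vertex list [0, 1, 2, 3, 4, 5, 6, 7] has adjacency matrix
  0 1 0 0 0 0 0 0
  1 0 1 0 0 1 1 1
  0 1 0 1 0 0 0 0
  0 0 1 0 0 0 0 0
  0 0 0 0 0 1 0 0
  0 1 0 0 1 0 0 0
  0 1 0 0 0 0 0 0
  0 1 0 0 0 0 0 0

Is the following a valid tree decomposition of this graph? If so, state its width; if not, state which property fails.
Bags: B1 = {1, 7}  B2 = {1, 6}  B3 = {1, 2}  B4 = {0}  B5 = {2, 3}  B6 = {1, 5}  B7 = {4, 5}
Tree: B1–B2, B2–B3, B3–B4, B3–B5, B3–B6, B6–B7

No — edge (1,0) lies in no bag.

A tree decomposition must satisfy three properties: every vertex lies in some bag; for every edge, both endpoints lie together in some bag; and for every vertex, the bags containing it form a connected subtree. Here edge (1,0) lies in no bag, so the decomposition is invalid.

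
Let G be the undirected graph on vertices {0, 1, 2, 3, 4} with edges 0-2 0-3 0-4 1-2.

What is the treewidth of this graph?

1

A width-1 tree decomposition is:
Bags: B1 = {0, 3}  B2 = {0, 2}  B3 = {1, 2}  B4 = {0, 4}
Tree: B1–B2, B2–B3, B2–B4
Every bag has size at most 2, so the width is 2 − 1 = 1 and tw(G) ≤ 1. Any graph with an edge has treewidth ≥ 1, and G has the edge 0–3. Hence tw(G) = 1 exactly.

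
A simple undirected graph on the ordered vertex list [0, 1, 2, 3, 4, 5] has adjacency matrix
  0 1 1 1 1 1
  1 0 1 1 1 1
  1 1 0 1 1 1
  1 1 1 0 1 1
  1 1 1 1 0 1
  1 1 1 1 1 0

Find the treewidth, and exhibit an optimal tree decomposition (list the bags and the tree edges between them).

With just one bag of size 6, the width is 6 − 1 = 5, so tw(G) ≤ 5. Conversely, {0, 1, 2, 3, 4, 5} is a clique of size 6, and the vertices of any clique must share a bag in every tree decomposition; so some bag has ≥ 6 vertices and tw(G) ≥ 5. The upper and lower bounds meet at 5, so that is the treewidth.

Treewidth 5.
One optimal decomposition is:
Bags: B1 = {0, 1, 2, 3, 4, 5}
Tree: (single bag)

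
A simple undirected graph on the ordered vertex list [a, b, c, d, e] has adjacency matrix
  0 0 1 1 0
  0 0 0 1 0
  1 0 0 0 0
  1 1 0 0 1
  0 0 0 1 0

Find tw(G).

1

A width-1 tree decomposition is:
Bags: B1 = {d, e}  B2 = {b, d}  B3 = {a, d}  B4 = {a, c}
Tree: B1–B2, B1–B3, B3–B4
Each bag holds 2 vertices, so the decomposition has width 1, which upper-bounds the treewidth. Any graph with an edge has treewidth ≥ 1, and G has the edge d–e. Combining the bounds, tw(G) = 1.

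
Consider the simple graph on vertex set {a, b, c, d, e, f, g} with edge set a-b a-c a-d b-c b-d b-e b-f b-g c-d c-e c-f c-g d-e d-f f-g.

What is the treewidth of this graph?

A width-3 tree decomposition is:
Bags: B1 = {a, b, c, d}  B2 = {b, c, d, f}  B3 = {b, c, f, g}  B4 = {b, c, d, e}
Tree: B1–B2, B2–B3, B1–B4
The largest bag has 4 vertices, giving width 3; this decomposition certifies tw(G) ≤ 3. Conversely, {b, c, d, e} is a clique of size 4, and the vertices of any clique must share a bag in every tree decomposition; so some bag has ≥ 4 vertices and tw(G) ≥ 3. Combining the bounds, tw(G) = 3.

3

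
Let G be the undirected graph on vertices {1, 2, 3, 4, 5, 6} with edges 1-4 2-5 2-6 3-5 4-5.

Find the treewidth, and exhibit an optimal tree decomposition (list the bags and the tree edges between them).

Treewidth 1.
Bags: B1 = {1, 4}  B2 = {4, 5}  B3 = {2, 5}  B4 = {3, 5}  B5 = {2, 6}
Tree: B1–B2, B2–B3, B3–B4, B3–B5

Each bag holds 2 vertices, so the decomposition has width 1, which upper-bounds the treewidth. Any graph with an edge has treewidth ≥ 1, and G has the edge 1–4. Combining the bounds, tw(G) = 1.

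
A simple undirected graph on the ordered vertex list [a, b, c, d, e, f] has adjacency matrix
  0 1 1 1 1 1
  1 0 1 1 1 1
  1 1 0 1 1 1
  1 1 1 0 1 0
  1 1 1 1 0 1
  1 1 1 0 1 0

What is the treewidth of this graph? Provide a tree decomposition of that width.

Each bag holds 5 vertices, so the decomposition has width 4, which upper-bounds the treewidth. For the lower bound, the 5 vertices {a, b, c, d, e} are pairwise adjacent, and any tree decomposition puts a clique entirely inside one bag — forcing width ≥ 4. Therefore the treewidth is 4.

Treewidth 4.
Bags: B1 = {a, b, c, e, f}  B2 = {a, b, c, d, e}
Tree: B1–B2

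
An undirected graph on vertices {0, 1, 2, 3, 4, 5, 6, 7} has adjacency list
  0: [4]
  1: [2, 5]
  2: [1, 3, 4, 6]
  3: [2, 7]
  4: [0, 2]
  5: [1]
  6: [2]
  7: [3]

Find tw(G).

A width-1 tree decomposition is:
Bags: B1 = {2, 4}  B2 = {1, 2}  B3 = {2, 6}  B4 = {1, 5}  B5 = {2, 3}  B6 = {3, 7}  B7 = {0, 4}
Tree: B1–B2, B1–B3, B2–B4, B2–B5, B5–B6, B1–B7
Every bag has size at most 2, so the width is 2 − 1 = 1 and tw(G) ≤ 1. Any graph with an edge has treewidth ≥ 1, and G has the edge 2–4. Combining the bounds, tw(G) = 1.

1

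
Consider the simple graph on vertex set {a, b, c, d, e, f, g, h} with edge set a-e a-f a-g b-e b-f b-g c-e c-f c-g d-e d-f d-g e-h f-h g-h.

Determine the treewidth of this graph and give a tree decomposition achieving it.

Every bag has size at most 4, so the width is 4 − 1 = 3 and tw(G) ≤ 3. For the lower bound: the 4 vertex sets {c,g}, {f,h}, {e}, {b} are disjoint, each induces a connected subgraph, and every pair is joined by at least one edge of G. Contracting each set to a single vertex therefore yields K_{4} as a minor, and since treewidth is minor-monotone, tw(G) ≥ tw(K_{4}) = 3. The upper and lower bounds meet at 3, so that is the treewidth.

Treewidth 3.
One such decomposition:
Bags: B1 = {c, e, f, g}  B2 = {e, f, g, h}  B3 = {b, e, f, g}  B4 = {a, e, f, g}  B5 = {d, e, f, g}
Tree: B1–B2, B2–B3, B3–B4, B4–B5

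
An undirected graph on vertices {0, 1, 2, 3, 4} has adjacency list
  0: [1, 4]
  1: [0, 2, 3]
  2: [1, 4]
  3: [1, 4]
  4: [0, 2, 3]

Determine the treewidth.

2

A width-2 tree decomposition is:
Bags: B1 = {1, 2, 4}  B2 = {0, 1, 4}  B3 = {1, 3, 4}
Tree: B1–B2, B2–B3
The largest bag has 3 vertices, giving width 2; this decomposition certifies tw(G) ≤ 2. The edges 1–2–4–0–1 form a cycle, so G is not a tree and its treewidth is at least 2. Combining the bounds, tw(G) = 2.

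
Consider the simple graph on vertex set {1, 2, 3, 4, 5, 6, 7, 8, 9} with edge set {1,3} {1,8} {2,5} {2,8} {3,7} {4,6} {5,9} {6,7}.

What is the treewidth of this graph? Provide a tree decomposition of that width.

Every bag has size at most 2, so the width is 2 − 1 = 1 and tw(G) ≤ 1. Since G has at least one edge (e.g. 4–6), it is not an edgeless graph, so tw(G) ≥ 1. Hence tw(G) = 1 exactly.

Treewidth 1.
One such decomposition:
Bags: B1 = {4, 6}  B2 = {6, 7}  B3 = {3, 7}  B4 = {1, 3}  B5 = {1, 8}  B6 = {2, 8}  B7 = {2, 5}  B8 = {5, 9}
Tree: B1–B2, B2–B3, B3–B4, B4–B5, B5–B6, B6–B7, B7–B8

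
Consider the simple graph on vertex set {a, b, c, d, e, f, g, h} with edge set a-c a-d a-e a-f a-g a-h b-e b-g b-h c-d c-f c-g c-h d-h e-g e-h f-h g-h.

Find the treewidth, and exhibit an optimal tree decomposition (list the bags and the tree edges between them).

Treewidth 3.
Bags: B1 = {a, c, g, h}  B2 = {a, e, g, h}  B3 = {b, e, g, h}  B4 = {a, c, d, h}  B5 = {a, c, f, h}
Tree: B1–B2, B2–B3, B1–B4, B4–B5

The largest bag has 4 vertices, giving width 3; this decomposition certifies tw(G) ≤ 3. On the other hand G contains the 4-clique {a, e, g, h}. A clique must lie in a single bag of any decomposition, so no decomposition can have width below 3. Therefore the treewidth is 3.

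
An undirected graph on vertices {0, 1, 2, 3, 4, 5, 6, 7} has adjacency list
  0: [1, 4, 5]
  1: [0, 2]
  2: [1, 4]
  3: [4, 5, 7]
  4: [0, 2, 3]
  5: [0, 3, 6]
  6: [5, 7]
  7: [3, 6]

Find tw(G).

2

A width-2 tree decomposition is:
Bags: B1 = {3, 6, 7}  B2 = {3, 5, 6}  B3 = {3, 4, 5}  B4 = {0, 4, 5}  B5 = {0, 2, 4}  B6 = {0, 1, 2}
Tree: B1–B2, B2–B3, B3–B4, B4–B5, B5–B6
Each bag holds 3 vertices, so the decomposition has width 2, which upper-bounds the treewidth. The edges 7–6–5–3–7 form a cycle, so G is not a tree and its treewidth is at least 2. Hence tw(G) = 2 exactly.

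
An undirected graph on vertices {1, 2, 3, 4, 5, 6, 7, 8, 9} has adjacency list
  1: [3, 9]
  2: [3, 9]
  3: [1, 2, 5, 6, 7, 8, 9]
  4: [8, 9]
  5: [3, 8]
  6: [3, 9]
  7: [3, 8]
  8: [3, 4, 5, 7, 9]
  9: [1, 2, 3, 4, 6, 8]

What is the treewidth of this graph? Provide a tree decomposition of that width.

Treewidth 2.
One such decomposition:
Bags: B1 = {3, 6, 9}  B2 = {3, 8, 9}  B3 = {1, 3, 9}  B4 = {3, 7, 8}  B5 = {4, 8, 9}  B6 = {2, 3, 9}  B7 = {3, 5, 8}
Tree: B1–B2, B2–B3, B2–B4, B2–B5, B1–B6, B4–B7

Each bag holds 3 vertices, so the decomposition has width 2, which upper-bounds the treewidth. On the other hand G contains the 3-clique {3, 8, 9}. A clique must lie in a single bag of any decomposition, so no decomposition can have width below 2. Therefore the treewidth is 2.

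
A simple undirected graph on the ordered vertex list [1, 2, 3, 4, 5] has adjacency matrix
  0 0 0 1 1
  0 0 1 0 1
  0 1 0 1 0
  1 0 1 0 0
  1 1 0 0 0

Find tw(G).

2

A width-2 tree decomposition is:
Bags: B1 = {1, 3, 4}  B2 = {1, 3, 5}  B3 = {2, 3, 5}
Tree: B1–B2, B2–B3
Each bag holds 3 vertices, so the decomposition has width 2, which upper-bounds the treewidth. For the lower bound, G contains the cycle 3–4–1–5–2–3, so G is not a forest; only forests have treewidth ≤ 1, hence tw(G) ≥ 2. The upper and lower bounds meet at 2, so that is the treewidth.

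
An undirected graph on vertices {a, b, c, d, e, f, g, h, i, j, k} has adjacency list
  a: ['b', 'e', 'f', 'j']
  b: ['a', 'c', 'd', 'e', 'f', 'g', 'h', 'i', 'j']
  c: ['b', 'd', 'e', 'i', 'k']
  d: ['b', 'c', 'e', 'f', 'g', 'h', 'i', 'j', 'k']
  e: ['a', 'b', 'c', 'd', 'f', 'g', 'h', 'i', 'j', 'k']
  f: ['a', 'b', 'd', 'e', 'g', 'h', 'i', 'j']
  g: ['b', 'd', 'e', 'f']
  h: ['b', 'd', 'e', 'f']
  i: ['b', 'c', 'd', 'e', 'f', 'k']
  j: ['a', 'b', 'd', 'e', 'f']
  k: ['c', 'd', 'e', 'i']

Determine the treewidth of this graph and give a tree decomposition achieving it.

Each bag holds 5 vertices, so the decomposition has width 4, which upper-bounds the treewidth. For the lower bound, the 5 vertices {c, d, e, i, k} are pairwise adjacent, and any tree decomposition puts a clique entirely inside one bag — forcing width ≥ 4. Therefore the treewidth is 4.

Treewidth 4.
One optimal decomposition is:
Bags: B1 = {b, d, e, f, i}  B2 = {b, c, d, e, i}  B3 = {b, d, e, f, h}  B4 = {c, d, e, i, k}  B5 = {b, d, e, f, j}  B6 = {a, b, e, f, j}  B7 = {b, d, e, f, g}
Tree: B1–B2, B1–B3, B2–B4, B1–B5, B5–B6, B5–B7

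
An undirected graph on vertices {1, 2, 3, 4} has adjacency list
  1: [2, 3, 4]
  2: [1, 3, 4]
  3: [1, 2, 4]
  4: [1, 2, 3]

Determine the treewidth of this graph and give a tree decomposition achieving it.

With just one bag of size 4, the width is 4 − 1 = 3, so tw(G) ≤ 3. Conversely, {1, 2, 3, 4} is a clique of size 4, and the vertices of any clique must share a bag in every tree decomposition; so some bag has ≥ 4 vertices and tw(G) ≥ 3. Combining the bounds, tw(G) = 3.

Treewidth 3.
Bags: B1 = {1, 2, 3, 4}
Tree: (single bag)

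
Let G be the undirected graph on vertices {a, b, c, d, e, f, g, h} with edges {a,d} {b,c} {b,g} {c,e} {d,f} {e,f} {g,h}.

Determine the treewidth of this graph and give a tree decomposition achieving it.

Every bag has size at most 2, so the width is 2 − 1 = 1 and tw(G) ≤ 1. Any graph with an edge has treewidth ≥ 1, and G has the edge a–d. Hence tw(G) = 1 exactly.

Treewidth 1.
Bags: B1 = {a, d}  B2 = {d, f}  B3 = {e, f}  B4 = {c, e}  B5 = {b, c}  B6 = {b, g}  B7 = {g, h}
Tree: B1–B2, B2–B3, B3–B4, B4–B5, B5–B6, B6–B7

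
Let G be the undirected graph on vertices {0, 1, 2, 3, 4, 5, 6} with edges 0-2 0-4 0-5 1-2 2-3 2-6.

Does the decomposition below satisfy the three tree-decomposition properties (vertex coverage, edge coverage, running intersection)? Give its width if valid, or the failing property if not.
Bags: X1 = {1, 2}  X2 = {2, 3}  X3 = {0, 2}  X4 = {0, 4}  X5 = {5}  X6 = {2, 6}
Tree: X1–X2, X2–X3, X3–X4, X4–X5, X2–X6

A tree decomposition must satisfy three properties: every vertex lies in some bag; for every edge, both endpoints lie together in some bag; and for every vertex, the bags containing it form a connected subtree. Here edge (0,5) lies in no bag, so the decomposition is invalid.

No — edge (0,5) lies in no bag.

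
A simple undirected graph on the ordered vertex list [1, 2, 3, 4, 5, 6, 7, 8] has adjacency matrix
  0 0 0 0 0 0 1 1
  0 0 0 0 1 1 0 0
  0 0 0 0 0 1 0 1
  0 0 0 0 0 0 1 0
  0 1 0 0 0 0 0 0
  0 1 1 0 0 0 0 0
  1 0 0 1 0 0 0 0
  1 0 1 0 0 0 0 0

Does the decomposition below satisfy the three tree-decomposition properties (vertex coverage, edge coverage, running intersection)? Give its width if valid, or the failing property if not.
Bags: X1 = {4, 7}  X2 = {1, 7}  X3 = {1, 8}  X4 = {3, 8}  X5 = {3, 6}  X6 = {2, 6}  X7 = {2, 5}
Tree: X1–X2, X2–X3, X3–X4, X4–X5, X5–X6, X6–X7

Every vertex of G appears in some bag (union = {1, 2, 3, 4, 5, 6, 7, 8}); every edge is covered by a bag; and for each vertex v the set of bags containing v is connected in the bag tree. The decomposition is therefore valid. The largest bag has 2 vertices, so the width is 1.

Yes; width 1.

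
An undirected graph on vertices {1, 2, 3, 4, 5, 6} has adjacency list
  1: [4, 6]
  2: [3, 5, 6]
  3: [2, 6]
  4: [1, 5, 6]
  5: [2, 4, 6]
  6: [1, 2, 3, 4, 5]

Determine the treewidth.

2

A width-2 tree decomposition is:
Bags: B1 = {4, 5, 6}  B2 = {2, 5, 6}  B3 = {1, 4, 6}  B4 = {2, 3, 6}
Tree: B1–B2, B1–B3, B2–B4
Every bag has size at most 3, so the width is 3 − 1 = 2 and tw(G) ≤ 2. Conversely, {1, 4, 6} is a clique of size 3, and the vertices of any clique must share a bag in every tree decomposition; so some bag has ≥ 3 vertices and tw(G) ≥ 2. Hence tw(G) = 2 exactly.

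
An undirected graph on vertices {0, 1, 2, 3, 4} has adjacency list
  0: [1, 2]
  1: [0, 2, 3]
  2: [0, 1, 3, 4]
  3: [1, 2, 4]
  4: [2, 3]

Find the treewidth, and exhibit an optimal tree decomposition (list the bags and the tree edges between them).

Treewidth 2.
One such decomposition:
Bags: B1 = {1, 2, 3}  B2 = {0, 1, 2}  B3 = {2, 3, 4}
Tree: B1–B2, B1–B3

Every bag has size at most 3, so the width is 3 − 1 = 2 and tw(G) ≤ 2. On the other hand G contains the 3-clique {0, 1, 2}. A clique must lie in a single bag of any decomposition, so no decomposition can have width below 2. Therefore the treewidth is 2.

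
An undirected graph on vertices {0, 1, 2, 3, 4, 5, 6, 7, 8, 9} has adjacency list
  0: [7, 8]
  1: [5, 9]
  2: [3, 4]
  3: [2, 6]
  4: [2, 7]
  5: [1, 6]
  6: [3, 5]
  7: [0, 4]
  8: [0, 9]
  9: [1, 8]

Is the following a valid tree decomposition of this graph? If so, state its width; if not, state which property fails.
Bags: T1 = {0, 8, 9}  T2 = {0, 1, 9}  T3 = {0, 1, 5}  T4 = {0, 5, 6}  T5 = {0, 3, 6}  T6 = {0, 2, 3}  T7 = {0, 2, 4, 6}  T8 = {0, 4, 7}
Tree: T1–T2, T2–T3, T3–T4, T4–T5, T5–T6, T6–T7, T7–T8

A tree decomposition must satisfy three properties: every vertex lies in some bag; for every edge, both endpoints lie together in some bag; and for every vertex, the bags containing it form a connected subtree. Here bags containing vertex 6 are not connected in the tree, so the decomposition is invalid.

No — bags containing vertex 6 are not connected in the tree.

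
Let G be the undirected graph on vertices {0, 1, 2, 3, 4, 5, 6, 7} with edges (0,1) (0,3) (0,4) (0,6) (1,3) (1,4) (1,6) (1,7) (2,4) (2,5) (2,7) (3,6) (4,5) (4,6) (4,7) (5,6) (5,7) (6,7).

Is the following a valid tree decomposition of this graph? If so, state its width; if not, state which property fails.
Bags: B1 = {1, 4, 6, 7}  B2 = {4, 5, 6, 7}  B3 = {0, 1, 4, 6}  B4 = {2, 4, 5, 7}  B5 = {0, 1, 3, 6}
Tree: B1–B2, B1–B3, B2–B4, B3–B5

Yes; width 3.

Every vertex of G appears in some bag (union = {0, 1, 2, 3, 4, 5, 6, 7}); every edge is covered by a bag; and for each vertex v the set of bags containing v is connected in the bag tree. The decomposition is therefore valid. The largest bag has 4 vertices, so the width is 3.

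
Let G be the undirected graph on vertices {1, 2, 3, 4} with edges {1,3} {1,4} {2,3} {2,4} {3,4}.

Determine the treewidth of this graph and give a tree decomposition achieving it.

The largest bag has 3 vertices, giving width 2; this decomposition certifies tw(G) ≤ 2. On the other hand G contains the 3-clique {1, 3, 4}. A clique must lie in a single bag of any decomposition, so no decomposition can have width below 2. The upper and lower bounds meet at 2, so that is the treewidth.

Treewidth 2.
Bags: B1 = {2, 3, 4}  B2 = {1, 3, 4}
Tree: B1–B2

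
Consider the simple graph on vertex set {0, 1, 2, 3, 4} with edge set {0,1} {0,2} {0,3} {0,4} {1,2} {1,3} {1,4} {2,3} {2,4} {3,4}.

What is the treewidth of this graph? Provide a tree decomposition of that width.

With just one bag of size 5, the width is 5 − 1 = 4, so tw(G) ≤ 4. For the lower bound, the 5 vertices {0, 1, 2, 3, 4} are pairwise adjacent, and any tree decomposition puts a clique entirely inside one bag — forcing width ≥ 4. Combining the bounds, tw(G) = 4.

Treewidth 4.
Bags: B1 = {0, 1, 2, 3, 4}
Tree: (single bag)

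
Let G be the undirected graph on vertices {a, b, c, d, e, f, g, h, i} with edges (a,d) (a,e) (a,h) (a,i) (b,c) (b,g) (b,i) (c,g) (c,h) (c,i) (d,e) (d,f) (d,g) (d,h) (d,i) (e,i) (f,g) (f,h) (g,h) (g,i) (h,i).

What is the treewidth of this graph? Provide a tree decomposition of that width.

Treewidth 3.
One optimal decomposition is:
Bags: B1 = {a, d, e, i}  B2 = {a, d, h, i}  B3 = {d, g, h, i}  B4 = {d, f, g, h}  B5 = {c, g, h, i}  B6 = {b, c, g, i}
Tree: B1–B2, B2–B3, B3–B4, B3–B5, B5–B6

Every bag has size at most 4, so the width is 4 − 1 = 3 and tw(G) ≤ 3. For the lower bound, the 4 vertices {d, f, g, h} are pairwise adjacent, and any tree decomposition puts a clique entirely inside one bag — forcing width ≥ 3. Therefore the treewidth is 3.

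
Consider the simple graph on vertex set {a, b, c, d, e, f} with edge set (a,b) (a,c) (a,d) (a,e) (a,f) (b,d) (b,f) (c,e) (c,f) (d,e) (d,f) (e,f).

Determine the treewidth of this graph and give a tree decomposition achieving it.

Treewidth 3.
One optimal decomposition is:
Bags: B1 = {a, d, e, f}  B2 = {a, c, e, f}  B3 = {a, b, d, f}
Tree: B1–B2, B1–B3

Every bag has size at most 4, so the width is 4 − 1 = 3 and tw(G) ≤ 3. Conversely, {a, d, e, f} is a clique of size 4, and the vertices of any clique must share a bag in every tree decomposition; so some bag has ≥ 4 vertices and tw(G) ≥ 3. Hence tw(G) = 3 exactly.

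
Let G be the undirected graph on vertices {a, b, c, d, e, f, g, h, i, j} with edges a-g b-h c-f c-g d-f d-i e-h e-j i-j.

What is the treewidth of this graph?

A width-1 tree decomposition is:
Bags: B1 = {b, h}  B2 = {e, h}  B3 = {e, j}  B4 = {i, j}  B5 = {d, i}  B6 = {d, f}  B7 = {c, f}  B8 = {c, g}  B9 = {a, g}
Tree: B1–B2, B2–B3, B3–B4, B4–B5, B5–B6, B6–B7, B7–B8, B8–B9
Each bag holds 2 vertices, so the decomposition has width 1, which upper-bounds the treewidth. Since G has at least one edge (e.g. b–h), it is not an edgeless graph, so tw(G) ≥ 1. Combining the bounds, tw(G) = 1.

1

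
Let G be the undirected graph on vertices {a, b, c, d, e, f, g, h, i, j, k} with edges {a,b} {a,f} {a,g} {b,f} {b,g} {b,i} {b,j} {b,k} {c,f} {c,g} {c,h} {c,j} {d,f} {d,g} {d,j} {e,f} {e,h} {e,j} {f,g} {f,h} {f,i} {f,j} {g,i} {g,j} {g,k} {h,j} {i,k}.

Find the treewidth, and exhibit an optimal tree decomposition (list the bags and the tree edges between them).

Treewidth 3.
One such decomposition:
Bags: B1 = {c, f, h, j}  B2 = {c, f, g, j}  B3 = {e, f, h, j}  B4 = {b, f, g, j}  B5 = {b, f, g, i}  B6 = {b, g, i, k}  B7 = {a, b, f, g}  B8 = {d, f, g, j}
Tree: B1–B2, B1–B3, B2–B4, B4–B5, B5–B6, B5–B7, B2–B8

Each bag holds 4 vertices, so the decomposition has width 3, which upper-bounds the treewidth. Conversely, {d, f, g, j} is a clique of size 4, and the vertices of any clique must share a bag in every tree decomposition; so some bag has ≥ 4 vertices and tw(G) ≥ 3. Therefore the treewidth is 3.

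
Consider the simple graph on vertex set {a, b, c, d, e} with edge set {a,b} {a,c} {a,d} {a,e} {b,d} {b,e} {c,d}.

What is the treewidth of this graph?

2

A width-2 tree decomposition is:
Bags: B1 = {a, b, d}  B2 = {a, c, d}  B3 = {a, b, e}
Tree: B1–B2, B1–B3
Every bag has size at most 3, so the width is 3 − 1 = 2 and tw(G) ≤ 2. For the lower bound, the 3 vertices {a, c, d} are pairwise adjacent, and any tree decomposition puts a clique entirely inside one bag — forcing width ≥ 2. Combining the bounds, tw(G) = 2.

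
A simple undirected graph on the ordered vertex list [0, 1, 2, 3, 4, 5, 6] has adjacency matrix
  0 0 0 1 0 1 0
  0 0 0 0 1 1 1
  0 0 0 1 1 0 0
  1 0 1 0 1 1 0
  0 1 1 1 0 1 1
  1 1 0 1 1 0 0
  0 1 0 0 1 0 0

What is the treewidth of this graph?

2

A width-2 tree decomposition is:
Bags: B1 = {2, 3, 4}  B2 = {3, 4, 5}  B3 = {0, 3, 5}  B4 = {1, 4, 5}  B5 = {1, 4, 6}
Tree: B1–B2, B2–B3, B2–B4, B4–B5
Each bag holds 3 vertices, so the decomposition has width 2, which upper-bounds the treewidth. For the lower bound, the 3 vertices {0, 3, 5} are pairwise adjacent, and any tree decomposition puts a clique entirely inside one bag — forcing width ≥ 2. The upper and lower bounds meet at 2, so that is the treewidth.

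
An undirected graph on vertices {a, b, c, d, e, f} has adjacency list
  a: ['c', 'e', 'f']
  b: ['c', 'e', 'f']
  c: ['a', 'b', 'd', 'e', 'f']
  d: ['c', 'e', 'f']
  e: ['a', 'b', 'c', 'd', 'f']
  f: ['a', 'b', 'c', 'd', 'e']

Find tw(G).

A width-3 tree decomposition is:
Bags: B1 = {c, d, e, f}  B2 = {b, c, e, f}  B3 = {a, c, e, f}
Tree: B1–B2, B2–B3
Each bag holds 4 vertices, so the decomposition has width 3, which upper-bounds the treewidth. On the other hand G contains the 4-clique {c, d, e, f}. A clique must lie in a single bag of any decomposition, so no decomposition can have width below 3. The upper and lower bounds meet at 3, so that is the treewidth.

3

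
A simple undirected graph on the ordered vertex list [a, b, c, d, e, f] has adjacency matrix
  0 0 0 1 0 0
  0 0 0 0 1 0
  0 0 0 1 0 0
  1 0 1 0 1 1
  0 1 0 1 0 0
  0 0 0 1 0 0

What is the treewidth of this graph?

A width-1 tree decomposition is:
Bags: B1 = {b, e}  B2 = {d, e}  B3 = {d, f}  B4 = {a, d}  B5 = {c, d}
Tree: B1–B2, B2–B3, B2–B4, B4–B5
The largest bag has 2 vertices, giving width 1; this decomposition certifies tw(G) ≤ 1. Since G has at least one edge (e.g. e–b), it is not an edgeless graph, so tw(G) ≥ 1. Combining the bounds, tw(G) = 1.

1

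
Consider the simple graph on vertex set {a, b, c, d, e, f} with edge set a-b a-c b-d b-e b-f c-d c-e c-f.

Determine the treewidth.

2

A width-2 tree decomposition is:
Bags: B1 = {b, c, e}  B2 = {a, b, c}  B3 = {b, c, d}  B4 = {b, c, f}
Tree: B1–B2, B2–B3, B3–B4
The largest bag has 3 vertices, giving width 2; this decomposition certifies tw(G) ≤ 2. The edges e–b–a–c–e form a cycle, so G is not a tree and its treewidth is at least 2. Therefore the treewidth is 2.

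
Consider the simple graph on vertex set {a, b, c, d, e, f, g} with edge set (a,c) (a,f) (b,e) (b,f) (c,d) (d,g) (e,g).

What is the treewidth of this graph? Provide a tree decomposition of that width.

Each bag holds 3 vertices, so the decomposition has width 2, which upper-bounds the treewidth. Since d–c–a–f–b–e–g–d is a cycle in G, G is not acyclic. Forests are exactly the graphs of treewidth ≤ 1, so tw(G) ≥ 2. The upper and lower bounds meet at 2, so that is the treewidth.

Treewidth 2.
One optimal decomposition is:
Bags: B1 = {a, c, d}  B2 = {a, d, f}  B3 = {b, d, f}  B4 = {b, d, e}  B5 = {d, e, g}
Tree: B1–B2, B2–B3, B3–B4, B4–B5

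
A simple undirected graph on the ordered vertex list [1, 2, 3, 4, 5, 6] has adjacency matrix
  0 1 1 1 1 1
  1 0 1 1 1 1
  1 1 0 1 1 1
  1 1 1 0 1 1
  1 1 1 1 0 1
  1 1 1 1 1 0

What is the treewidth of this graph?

5

A width-5 tree decomposition is:
Bags: B1 = {1, 2, 3, 4, 5, 6}
Tree: (single bag)
A single bag containing all 6 vertices is trivially a valid decomposition of width 5. For the lower bound, the 6 vertices {1, 2, 3, 4, 5, 6} are pairwise adjacent, and any tree decomposition puts a clique entirely inside one bag — forcing width ≥ 5. Therefore the treewidth is 5.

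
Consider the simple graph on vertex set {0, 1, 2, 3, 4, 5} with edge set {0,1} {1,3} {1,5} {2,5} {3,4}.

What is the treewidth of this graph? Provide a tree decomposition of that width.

Each bag holds 2 vertices, so the decomposition has width 1, which upper-bounds the treewidth. Any graph with an edge has treewidth ≥ 1, and G has the edge 1–3. Combining the bounds, tw(G) = 1.

Treewidth 1.
Bags: B1 = {1, 3}  B2 = {1, 5}  B3 = {0, 1}  B4 = {3, 4}  B5 = {2, 5}
Tree: B1–B2, B1–B3, B1–B4, B2–B5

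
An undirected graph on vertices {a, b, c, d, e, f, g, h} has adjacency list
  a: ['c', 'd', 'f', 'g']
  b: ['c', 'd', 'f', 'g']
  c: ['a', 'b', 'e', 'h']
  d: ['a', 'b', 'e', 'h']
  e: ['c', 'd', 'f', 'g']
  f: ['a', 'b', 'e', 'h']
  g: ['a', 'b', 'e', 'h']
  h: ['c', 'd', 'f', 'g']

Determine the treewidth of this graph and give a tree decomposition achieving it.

The largest bag has 5 vertices, giving width 4; this decomposition certifies tw(G) ≤ 4. For the lower bound: the 5 vertex sets {a,c}, {b,g}, {f,h}, {e}, {d} are disjoint, each induces a connected subgraph, and every pair is joined by at least one edge of G. Contracting each set to a single vertex therefore yields K_{5} as a minor, and since treewidth is minor-monotone, tw(G) ≥ tw(K_{5}) = 4. Therefore the treewidth is 4.

Treewidth 4.
Bags: B1 = {a, b, c, e, h}  B2 = {a, b, e, g, h}  B3 = {a, b, e, f, h}  B4 = {a, b, d, e, h}
Tree: B1–B2, B2–B3, B3–B4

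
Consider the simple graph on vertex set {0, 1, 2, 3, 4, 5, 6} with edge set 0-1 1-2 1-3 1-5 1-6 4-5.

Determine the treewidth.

A width-1 tree decomposition is:
Bags: B1 = {4, 5}  B2 = {1, 5}  B3 = {1, 6}  B4 = {1, 2}  B5 = {1, 3}  B6 = {0, 1}
Tree: B1–B2, B2–B3, B3–B4, B4–B5, B3–B6
Every bag has size at most 2, so the width is 2 − 1 = 1 and tw(G) ≤ 1. G has an edge, so its treewidth is at least 1. Therefore the treewidth is 1.

1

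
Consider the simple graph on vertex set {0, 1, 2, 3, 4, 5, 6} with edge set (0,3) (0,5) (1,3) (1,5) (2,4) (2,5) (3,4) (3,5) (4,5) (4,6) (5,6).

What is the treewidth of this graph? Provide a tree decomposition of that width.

Every bag has size at most 3, so the width is 3 − 1 = 2 and tw(G) ≤ 2. On the other hand G contains the 3-clique {2, 4, 5}. A clique must lie in a single bag of any decomposition, so no decomposition can have width below 2. The upper and lower bounds meet at 2, so that is the treewidth.

Treewidth 2.
One such decomposition:
Bags: B1 = {1, 3, 5}  B2 = {3, 4, 5}  B3 = {0, 3, 5}  B4 = {2, 4, 5}  B5 = {4, 5, 6}
Tree: B1–B2, B2–B3, B2–B4, B4–B5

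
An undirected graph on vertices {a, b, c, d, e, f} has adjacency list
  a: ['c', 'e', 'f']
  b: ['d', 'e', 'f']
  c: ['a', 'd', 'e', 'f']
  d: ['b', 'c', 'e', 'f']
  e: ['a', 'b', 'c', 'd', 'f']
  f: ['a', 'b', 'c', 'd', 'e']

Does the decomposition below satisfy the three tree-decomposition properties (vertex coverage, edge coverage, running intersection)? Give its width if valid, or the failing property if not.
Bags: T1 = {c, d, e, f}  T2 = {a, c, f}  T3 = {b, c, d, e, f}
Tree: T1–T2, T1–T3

No — edge (e,a) lies in no bag.

A tree decomposition must satisfy three properties: every vertex lies in some bag; for every edge, both endpoints lie together in some bag; and for every vertex, the bags containing it form a connected subtree. Here edge (e,a) lies in no bag, so the decomposition is invalid.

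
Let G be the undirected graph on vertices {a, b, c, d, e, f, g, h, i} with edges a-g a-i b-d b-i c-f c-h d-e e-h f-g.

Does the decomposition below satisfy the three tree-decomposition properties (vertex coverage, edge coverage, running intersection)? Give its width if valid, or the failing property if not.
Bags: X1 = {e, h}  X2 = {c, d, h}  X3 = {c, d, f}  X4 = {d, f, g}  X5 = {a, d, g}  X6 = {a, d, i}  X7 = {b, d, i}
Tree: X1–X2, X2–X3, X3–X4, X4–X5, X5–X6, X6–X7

No — edge (d,e) lies in no bag.

A tree decomposition must satisfy three properties: every vertex lies in some bag; for every edge, both endpoints lie together in some bag; and for every vertex, the bags containing it form a connected subtree. Here edge (d,e) lies in no bag, so the decomposition is invalid.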